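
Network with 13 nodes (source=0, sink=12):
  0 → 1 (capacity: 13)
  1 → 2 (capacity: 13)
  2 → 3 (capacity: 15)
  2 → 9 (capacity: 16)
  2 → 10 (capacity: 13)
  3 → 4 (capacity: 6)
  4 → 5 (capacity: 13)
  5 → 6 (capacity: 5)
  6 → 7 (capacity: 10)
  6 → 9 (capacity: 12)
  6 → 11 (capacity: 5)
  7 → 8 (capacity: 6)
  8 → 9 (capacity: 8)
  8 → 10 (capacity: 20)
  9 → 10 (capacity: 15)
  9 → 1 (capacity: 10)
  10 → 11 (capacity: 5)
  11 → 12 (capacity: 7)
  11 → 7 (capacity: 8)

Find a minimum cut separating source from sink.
Min cut value = 7, edges: (11,12)

Min cut value: 7
Partition: S = [0, 1, 2, 3, 4, 5, 6, 7, 8, 9, 10, 11], T = [12]
Cut edges: (11,12)

By max-flow min-cut theorem, max flow = min cut = 7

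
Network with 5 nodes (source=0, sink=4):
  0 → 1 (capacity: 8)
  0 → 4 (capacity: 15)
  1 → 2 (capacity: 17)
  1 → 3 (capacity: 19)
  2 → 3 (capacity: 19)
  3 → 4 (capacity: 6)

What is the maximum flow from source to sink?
Maximum flow = 21

Max flow: 21

Flow assignment:
  0 → 1: 6/8
  0 → 4: 15/15
  1 → 3: 6/19
  3 → 4: 6/6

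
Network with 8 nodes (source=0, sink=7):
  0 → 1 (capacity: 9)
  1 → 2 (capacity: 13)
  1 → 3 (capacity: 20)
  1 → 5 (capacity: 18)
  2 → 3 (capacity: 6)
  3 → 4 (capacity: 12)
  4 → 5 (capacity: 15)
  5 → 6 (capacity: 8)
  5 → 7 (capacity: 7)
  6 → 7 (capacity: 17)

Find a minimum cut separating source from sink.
Min cut value = 9, edges: (0,1)

Min cut value: 9
Partition: S = [0], T = [1, 2, 3, 4, 5, 6, 7]
Cut edges: (0,1)

By max-flow min-cut theorem, max flow = min cut = 9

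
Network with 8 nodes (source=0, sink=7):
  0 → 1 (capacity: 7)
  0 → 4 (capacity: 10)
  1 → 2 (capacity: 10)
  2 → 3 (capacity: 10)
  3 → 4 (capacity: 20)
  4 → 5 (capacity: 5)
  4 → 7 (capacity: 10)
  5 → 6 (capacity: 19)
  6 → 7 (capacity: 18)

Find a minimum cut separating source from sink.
Min cut value = 15, edges: (4,5), (4,7)

Min cut value: 15
Partition: S = [0, 1, 2, 3, 4], T = [5, 6, 7]
Cut edges: (4,5), (4,7)

By max-flow min-cut theorem, max flow = min cut = 15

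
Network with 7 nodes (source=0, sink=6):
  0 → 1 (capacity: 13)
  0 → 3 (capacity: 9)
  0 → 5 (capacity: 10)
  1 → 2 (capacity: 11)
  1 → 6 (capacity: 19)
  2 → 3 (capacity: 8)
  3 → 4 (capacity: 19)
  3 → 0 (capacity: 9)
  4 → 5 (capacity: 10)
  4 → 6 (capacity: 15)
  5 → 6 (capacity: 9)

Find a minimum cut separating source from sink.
Min cut value = 31, edges: (0,1), (0,3), (5,6)

Min cut value: 31
Partition: S = [0, 5], T = [1, 2, 3, 4, 6]
Cut edges: (0,1), (0,3), (5,6)

By max-flow min-cut theorem, max flow = min cut = 31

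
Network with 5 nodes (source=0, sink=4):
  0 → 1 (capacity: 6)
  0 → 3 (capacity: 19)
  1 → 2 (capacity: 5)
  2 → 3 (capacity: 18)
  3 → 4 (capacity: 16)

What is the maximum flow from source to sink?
Maximum flow = 16

Max flow: 16

Flow assignment:
  0 → 1: 5/6
  0 → 3: 11/19
  1 → 2: 5/5
  2 → 3: 5/18
  3 → 4: 16/16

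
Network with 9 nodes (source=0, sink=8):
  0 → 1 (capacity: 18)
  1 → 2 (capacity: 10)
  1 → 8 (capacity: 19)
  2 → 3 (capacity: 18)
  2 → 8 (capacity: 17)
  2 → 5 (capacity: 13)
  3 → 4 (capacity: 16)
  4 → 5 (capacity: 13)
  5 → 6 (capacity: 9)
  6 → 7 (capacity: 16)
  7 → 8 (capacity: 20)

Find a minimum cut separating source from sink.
Min cut value = 18, edges: (0,1)

Min cut value: 18
Partition: S = [0], T = [1, 2, 3, 4, 5, 6, 7, 8]
Cut edges: (0,1)

By max-flow min-cut theorem, max flow = min cut = 18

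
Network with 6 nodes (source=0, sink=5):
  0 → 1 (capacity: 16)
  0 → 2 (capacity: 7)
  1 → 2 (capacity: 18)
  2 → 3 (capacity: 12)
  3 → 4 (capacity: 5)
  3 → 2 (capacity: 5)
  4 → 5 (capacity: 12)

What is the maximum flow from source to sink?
Maximum flow = 5

Max flow: 5

Flow assignment:
  0 → 1: 5/16
  1 → 2: 5/18
  2 → 3: 5/12
  3 → 4: 5/5
  4 → 5: 5/12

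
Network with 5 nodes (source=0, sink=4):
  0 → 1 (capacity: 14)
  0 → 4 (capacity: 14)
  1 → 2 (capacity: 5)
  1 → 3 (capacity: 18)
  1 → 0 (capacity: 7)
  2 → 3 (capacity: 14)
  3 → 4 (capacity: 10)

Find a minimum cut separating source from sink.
Min cut value = 24, edges: (0,4), (3,4)

Min cut value: 24
Partition: S = [0, 1, 2, 3], T = [4]
Cut edges: (0,4), (3,4)

By max-flow min-cut theorem, max flow = min cut = 24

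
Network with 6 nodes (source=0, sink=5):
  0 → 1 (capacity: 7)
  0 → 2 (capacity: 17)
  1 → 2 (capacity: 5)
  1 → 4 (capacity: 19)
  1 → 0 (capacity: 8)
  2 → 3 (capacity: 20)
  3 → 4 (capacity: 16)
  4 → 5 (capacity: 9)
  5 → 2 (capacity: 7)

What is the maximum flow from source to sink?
Maximum flow = 9

Max flow: 9

Flow assignment:
  0 → 2: 9/17
  2 → 3: 9/20
  3 → 4: 9/16
  4 → 5: 9/9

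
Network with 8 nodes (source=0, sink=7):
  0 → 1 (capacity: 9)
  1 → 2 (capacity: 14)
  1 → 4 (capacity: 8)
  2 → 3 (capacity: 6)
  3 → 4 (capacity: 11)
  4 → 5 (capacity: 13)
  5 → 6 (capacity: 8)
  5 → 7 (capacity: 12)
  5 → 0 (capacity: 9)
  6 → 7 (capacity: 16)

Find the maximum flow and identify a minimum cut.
Max flow = 9, Min cut edges: (0,1)

Maximum flow: 9
Minimum cut: (0,1)
Partition: S = [0], T = [1, 2, 3, 4, 5, 6, 7]

Max-flow min-cut theorem verified: both equal 9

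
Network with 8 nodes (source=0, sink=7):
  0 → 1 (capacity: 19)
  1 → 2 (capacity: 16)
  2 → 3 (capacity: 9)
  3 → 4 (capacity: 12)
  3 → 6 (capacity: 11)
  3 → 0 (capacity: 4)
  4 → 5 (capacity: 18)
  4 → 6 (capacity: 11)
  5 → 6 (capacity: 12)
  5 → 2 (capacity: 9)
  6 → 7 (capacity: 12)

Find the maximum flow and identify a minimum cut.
Max flow = 9, Min cut edges: (2,3)

Maximum flow: 9
Minimum cut: (2,3)
Partition: S = [0, 1, 2], T = [3, 4, 5, 6, 7]

Max-flow min-cut theorem verified: both equal 9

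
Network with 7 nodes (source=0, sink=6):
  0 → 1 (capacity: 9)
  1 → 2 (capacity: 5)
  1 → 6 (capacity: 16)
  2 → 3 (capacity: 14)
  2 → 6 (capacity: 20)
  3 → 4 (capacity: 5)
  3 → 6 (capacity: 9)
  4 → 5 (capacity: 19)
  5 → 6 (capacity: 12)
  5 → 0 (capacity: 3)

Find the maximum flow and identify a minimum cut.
Max flow = 9, Min cut edges: (0,1)

Maximum flow: 9
Minimum cut: (0,1)
Partition: S = [0], T = [1, 2, 3, 4, 5, 6]

Max-flow min-cut theorem verified: both equal 9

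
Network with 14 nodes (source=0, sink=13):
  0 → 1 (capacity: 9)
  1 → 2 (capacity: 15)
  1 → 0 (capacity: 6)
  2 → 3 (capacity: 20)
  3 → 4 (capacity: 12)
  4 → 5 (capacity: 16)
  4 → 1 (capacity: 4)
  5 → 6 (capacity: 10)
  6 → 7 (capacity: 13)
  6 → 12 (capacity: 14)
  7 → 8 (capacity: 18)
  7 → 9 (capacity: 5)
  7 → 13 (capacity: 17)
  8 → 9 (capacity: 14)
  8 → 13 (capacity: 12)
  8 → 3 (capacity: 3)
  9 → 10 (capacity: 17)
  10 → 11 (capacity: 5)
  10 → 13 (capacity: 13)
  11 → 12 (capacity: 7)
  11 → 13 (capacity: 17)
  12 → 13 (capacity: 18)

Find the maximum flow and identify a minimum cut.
Max flow = 9, Min cut edges: (0,1)

Maximum flow: 9
Minimum cut: (0,1)
Partition: S = [0], T = [1, 2, 3, 4, 5, 6, 7, 8, 9, 10, 11, 12, 13]

Max-flow min-cut theorem verified: both equal 9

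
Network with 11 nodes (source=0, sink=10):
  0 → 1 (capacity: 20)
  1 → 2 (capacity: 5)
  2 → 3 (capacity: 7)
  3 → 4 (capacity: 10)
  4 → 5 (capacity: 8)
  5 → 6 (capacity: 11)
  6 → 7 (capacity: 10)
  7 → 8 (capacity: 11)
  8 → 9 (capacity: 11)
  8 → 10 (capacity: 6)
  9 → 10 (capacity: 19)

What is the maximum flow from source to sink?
Maximum flow = 5

Max flow: 5

Flow assignment:
  0 → 1: 5/20
  1 → 2: 5/5
  2 → 3: 5/7
  3 → 4: 5/10
  4 → 5: 5/8
  5 → 6: 5/11
  6 → 7: 5/10
  7 → 8: 5/11
  8 → 10: 5/6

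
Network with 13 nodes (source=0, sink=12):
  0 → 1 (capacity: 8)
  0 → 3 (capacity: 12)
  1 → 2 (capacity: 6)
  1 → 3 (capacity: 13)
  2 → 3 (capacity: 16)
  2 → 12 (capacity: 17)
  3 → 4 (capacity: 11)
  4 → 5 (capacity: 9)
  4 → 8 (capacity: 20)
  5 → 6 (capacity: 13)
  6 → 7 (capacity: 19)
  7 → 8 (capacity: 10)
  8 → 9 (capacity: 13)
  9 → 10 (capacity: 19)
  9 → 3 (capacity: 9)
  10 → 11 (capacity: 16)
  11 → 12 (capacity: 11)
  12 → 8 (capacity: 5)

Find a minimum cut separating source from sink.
Min cut value = 17, edges: (1,2), (11,12)

Min cut value: 17
Partition: S = [0, 1, 3, 4, 5, 6, 7, 8, 9, 10, 11], T = [2, 12]
Cut edges: (1,2), (11,12)

By max-flow min-cut theorem, max flow = min cut = 17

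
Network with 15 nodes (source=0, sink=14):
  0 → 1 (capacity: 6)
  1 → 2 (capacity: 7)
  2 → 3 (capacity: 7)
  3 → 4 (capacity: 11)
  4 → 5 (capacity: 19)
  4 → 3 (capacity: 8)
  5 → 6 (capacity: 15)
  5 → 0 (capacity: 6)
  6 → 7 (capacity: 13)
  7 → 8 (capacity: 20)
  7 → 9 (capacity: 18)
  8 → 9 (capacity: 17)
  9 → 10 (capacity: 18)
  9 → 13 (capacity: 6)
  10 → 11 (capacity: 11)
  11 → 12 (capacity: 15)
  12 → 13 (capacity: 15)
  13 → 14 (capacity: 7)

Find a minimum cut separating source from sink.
Min cut value = 6, edges: (0,1)

Min cut value: 6
Partition: S = [0], T = [1, 2, 3, 4, 5, 6, 7, 8, 9, 10, 11, 12, 13, 14]
Cut edges: (0,1)

By max-flow min-cut theorem, max flow = min cut = 6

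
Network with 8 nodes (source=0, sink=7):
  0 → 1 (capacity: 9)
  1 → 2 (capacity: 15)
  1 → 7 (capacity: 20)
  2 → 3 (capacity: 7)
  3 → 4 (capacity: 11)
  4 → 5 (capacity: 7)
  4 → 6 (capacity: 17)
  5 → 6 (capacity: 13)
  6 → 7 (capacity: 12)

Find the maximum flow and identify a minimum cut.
Max flow = 9, Min cut edges: (0,1)

Maximum flow: 9
Minimum cut: (0,1)
Partition: S = [0], T = [1, 2, 3, 4, 5, 6, 7]

Max-flow min-cut theorem verified: both equal 9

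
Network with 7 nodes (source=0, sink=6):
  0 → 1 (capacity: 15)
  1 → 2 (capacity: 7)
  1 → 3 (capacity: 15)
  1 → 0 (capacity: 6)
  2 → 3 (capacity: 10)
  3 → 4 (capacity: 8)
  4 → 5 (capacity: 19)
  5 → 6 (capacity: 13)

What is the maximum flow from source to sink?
Maximum flow = 8

Max flow: 8

Flow assignment:
  0 → 1: 8/15
  1 → 3: 8/15
  3 → 4: 8/8
  4 → 5: 8/19
  5 → 6: 8/13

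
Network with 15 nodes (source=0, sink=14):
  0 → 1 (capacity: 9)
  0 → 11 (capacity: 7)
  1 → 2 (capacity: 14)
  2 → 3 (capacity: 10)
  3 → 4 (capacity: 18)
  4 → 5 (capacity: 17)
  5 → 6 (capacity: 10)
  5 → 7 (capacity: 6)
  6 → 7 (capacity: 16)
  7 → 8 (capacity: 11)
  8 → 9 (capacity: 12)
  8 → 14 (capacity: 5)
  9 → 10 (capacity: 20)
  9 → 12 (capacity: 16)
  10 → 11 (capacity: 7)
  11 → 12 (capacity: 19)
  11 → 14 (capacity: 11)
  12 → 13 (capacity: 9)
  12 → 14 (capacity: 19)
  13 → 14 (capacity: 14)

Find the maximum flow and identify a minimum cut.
Max flow = 16, Min cut edges: (0,1), (0,11)

Maximum flow: 16
Minimum cut: (0,1), (0,11)
Partition: S = [0], T = [1, 2, 3, 4, 5, 6, 7, 8, 9, 10, 11, 12, 13, 14]

Max-flow min-cut theorem verified: both equal 16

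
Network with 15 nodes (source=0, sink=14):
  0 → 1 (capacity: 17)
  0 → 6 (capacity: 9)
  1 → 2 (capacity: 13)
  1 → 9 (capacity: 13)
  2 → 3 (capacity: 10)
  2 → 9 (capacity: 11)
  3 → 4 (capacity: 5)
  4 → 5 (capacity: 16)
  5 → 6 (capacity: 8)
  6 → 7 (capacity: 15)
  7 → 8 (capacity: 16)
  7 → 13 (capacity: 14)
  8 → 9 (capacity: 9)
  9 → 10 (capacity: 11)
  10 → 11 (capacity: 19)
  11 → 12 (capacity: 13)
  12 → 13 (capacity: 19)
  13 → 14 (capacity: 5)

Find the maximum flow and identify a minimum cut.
Max flow = 5, Min cut edges: (13,14)

Maximum flow: 5
Minimum cut: (13,14)
Partition: S = [0, 1, 2, 3, 4, 5, 6, 7, 8, 9, 10, 11, 12, 13], T = [14]

Max-flow min-cut theorem verified: both equal 5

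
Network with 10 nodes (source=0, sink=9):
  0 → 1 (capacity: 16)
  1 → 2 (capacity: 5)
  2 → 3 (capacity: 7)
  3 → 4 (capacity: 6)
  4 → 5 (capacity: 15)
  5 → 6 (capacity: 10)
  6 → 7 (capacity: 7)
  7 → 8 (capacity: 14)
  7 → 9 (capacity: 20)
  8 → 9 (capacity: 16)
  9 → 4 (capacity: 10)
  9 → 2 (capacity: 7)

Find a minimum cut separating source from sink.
Min cut value = 5, edges: (1,2)

Min cut value: 5
Partition: S = [0, 1], T = [2, 3, 4, 5, 6, 7, 8, 9]
Cut edges: (1,2)

By max-flow min-cut theorem, max flow = min cut = 5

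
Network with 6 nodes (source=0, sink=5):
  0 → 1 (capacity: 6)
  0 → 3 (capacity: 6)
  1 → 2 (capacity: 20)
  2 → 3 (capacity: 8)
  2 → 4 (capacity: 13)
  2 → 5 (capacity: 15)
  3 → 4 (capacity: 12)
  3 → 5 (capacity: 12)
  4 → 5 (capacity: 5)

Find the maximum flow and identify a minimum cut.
Max flow = 12, Min cut edges: (0,1), (0,3)

Maximum flow: 12
Minimum cut: (0,1), (0,3)
Partition: S = [0], T = [1, 2, 3, 4, 5]

Max-flow min-cut theorem verified: both equal 12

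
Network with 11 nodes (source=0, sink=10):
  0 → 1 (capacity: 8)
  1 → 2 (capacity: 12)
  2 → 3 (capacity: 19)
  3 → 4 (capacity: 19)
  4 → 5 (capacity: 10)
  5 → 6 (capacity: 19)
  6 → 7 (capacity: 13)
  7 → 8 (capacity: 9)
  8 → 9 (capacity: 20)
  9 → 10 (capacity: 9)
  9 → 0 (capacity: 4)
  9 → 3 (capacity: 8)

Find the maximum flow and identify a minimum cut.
Max flow = 8, Min cut edges: (0,1)

Maximum flow: 8
Minimum cut: (0,1)
Partition: S = [0], T = [1, 2, 3, 4, 5, 6, 7, 8, 9, 10]

Max-flow min-cut theorem verified: both equal 8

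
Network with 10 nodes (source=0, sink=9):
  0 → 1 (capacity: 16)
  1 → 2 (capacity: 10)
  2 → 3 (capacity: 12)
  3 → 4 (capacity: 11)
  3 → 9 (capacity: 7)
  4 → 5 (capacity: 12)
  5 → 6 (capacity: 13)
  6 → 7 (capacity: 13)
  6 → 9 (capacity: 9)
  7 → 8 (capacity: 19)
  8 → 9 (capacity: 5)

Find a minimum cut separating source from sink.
Min cut value = 10, edges: (1,2)

Min cut value: 10
Partition: S = [0, 1], T = [2, 3, 4, 5, 6, 7, 8, 9]
Cut edges: (1,2)

By max-flow min-cut theorem, max flow = min cut = 10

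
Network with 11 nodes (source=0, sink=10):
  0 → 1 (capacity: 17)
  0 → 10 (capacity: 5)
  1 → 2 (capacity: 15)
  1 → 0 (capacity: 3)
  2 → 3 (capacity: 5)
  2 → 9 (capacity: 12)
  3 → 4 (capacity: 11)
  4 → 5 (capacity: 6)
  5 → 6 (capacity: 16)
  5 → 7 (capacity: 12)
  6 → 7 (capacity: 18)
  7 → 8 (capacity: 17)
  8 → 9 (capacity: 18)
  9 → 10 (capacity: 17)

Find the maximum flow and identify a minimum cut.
Max flow = 20, Min cut edges: (0,10), (1,2)

Maximum flow: 20
Minimum cut: (0,10), (1,2)
Partition: S = [0, 1], T = [2, 3, 4, 5, 6, 7, 8, 9, 10]

Max-flow min-cut theorem verified: both equal 20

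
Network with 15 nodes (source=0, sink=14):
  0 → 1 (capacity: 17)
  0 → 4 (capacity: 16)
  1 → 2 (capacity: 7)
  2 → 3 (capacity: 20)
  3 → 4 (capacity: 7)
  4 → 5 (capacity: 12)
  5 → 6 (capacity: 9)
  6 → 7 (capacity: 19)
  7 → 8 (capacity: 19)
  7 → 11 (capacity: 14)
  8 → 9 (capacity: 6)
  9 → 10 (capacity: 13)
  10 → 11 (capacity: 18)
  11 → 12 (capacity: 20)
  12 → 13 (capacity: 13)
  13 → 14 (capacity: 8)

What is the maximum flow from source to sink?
Maximum flow = 8

Max flow: 8

Flow assignment:
  0 → 1: 7/17
  0 → 4: 1/16
  1 → 2: 7/7
  2 → 3: 7/20
  3 → 4: 7/7
  4 → 5: 8/12
  5 → 6: 8/9
  6 → 7: 8/19
  7 → 11: 8/14
  11 → 12: 8/20
  12 → 13: 8/13
  13 → 14: 8/8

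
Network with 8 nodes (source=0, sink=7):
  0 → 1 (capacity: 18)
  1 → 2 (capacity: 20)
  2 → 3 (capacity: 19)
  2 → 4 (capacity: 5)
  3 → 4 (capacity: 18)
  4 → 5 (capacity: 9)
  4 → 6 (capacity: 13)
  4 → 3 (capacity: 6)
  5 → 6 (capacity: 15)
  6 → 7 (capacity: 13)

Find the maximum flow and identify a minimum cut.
Max flow = 13, Min cut edges: (6,7)

Maximum flow: 13
Minimum cut: (6,7)
Partition: S = [0, 1, 2, 3, 4, 5, 6], T = [7]

Max-flow min-cut theorem verified: both equal 13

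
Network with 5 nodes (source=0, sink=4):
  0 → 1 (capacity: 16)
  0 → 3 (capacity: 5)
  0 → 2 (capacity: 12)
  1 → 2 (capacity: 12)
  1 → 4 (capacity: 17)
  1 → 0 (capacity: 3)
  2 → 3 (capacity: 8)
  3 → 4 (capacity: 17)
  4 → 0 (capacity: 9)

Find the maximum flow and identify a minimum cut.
Max flow = 29, Min cut edges: (0,1), (0,3), (2,3)

Maximum flow: 29
Minimum cut: (0,1), (0,3), (2,3)
Partition: S = [0, 2], T = [1, 3, 4]

Max-flow min-cut theorem verified: both equal 29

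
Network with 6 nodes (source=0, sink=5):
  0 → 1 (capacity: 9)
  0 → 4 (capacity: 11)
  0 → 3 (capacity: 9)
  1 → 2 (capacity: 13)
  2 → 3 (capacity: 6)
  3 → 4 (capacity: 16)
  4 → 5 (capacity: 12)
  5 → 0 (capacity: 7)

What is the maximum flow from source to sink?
Maximum flow = 12

Max flow: 12

Flow assignment:
  0 → 1: 6/9
  0 → 4: 6/11
  1 → 2: 6/13
  2 → 3: 6/6
  3 → 4: 6/16
  4 → 5: 12/12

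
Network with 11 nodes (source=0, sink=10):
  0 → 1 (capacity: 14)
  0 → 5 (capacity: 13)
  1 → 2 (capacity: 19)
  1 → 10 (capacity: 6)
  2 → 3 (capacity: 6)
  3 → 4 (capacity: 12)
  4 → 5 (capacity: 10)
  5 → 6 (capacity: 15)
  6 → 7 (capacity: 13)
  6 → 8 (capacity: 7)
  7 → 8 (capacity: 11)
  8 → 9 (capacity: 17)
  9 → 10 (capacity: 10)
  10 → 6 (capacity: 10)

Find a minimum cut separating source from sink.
Min cut value = 16, edges: (1,10), (9,10)

Min cut value: 16
Partition: S = [0, 1, 2, 3, 4, 5, 6, 7, 8, 9], T = [10]
Cut edges: (1,10), (9,10)

By max-flow min-cut theorem, max flow = min cut = 16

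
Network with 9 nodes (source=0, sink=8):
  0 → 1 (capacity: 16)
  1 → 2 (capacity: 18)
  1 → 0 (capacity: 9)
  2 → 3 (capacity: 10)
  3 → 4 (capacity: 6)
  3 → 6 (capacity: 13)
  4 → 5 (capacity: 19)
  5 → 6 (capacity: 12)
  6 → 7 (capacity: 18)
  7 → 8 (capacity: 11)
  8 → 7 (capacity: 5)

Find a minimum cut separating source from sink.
Min cut value = 10, edges: (2,3)

Min cut value: 10
Partition: S = [0, 1, 2], T = [3, 4, 5, 6, 7, 8]
Cut edges: (2,3)

By max-flow min-cut theorem, max flow = min cut = 10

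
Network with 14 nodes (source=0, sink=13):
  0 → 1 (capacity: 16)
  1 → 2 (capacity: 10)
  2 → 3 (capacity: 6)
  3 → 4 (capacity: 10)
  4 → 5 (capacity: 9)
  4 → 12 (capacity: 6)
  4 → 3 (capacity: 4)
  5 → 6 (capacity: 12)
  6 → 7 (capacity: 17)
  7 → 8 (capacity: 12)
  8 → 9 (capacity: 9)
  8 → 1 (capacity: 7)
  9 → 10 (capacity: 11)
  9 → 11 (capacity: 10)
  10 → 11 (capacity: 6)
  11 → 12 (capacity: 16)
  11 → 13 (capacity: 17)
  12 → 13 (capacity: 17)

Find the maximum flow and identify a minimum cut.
Max flow = 6, Min cut edges: (2,3)

Maximum flow: 6
Minimum cut: (2,3)
Partition: S = [0, 1, 2], T = [3, 4, 5, 6, 7, 8, 9, 10, 11, 12, 13]

Max-flow min-cut theorem verified: both equal 6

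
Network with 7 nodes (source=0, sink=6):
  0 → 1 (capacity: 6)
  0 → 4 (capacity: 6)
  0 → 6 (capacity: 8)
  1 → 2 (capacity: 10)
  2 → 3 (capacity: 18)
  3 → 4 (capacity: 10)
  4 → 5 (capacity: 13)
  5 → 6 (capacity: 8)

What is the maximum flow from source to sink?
Maximum flow = 16

Max flow: 16

Flow assignment:
  0 → 1: 6/6
  0 → 4: 2/6
  0 → 6: 8/8
  1 → 2: 6/10
  2 → 3: 6/18
  3 → 4: 6/10
  4 → 5: 8/13
  5 → 6: 8/8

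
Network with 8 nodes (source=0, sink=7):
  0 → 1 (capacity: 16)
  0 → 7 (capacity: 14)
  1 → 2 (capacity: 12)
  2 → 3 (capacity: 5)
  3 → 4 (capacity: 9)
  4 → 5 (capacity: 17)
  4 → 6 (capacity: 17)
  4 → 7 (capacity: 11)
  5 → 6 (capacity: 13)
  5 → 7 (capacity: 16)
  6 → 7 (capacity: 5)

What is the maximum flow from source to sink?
Maximum flow = 19

Max flow: 19

Flow assignment:
  0 → 1: 5/16
  0 → 7: 14/14
  1 → 2: 5/12
  2 → 3: 5/5
  3 → 4: 5/9
  4 → 7: 5/11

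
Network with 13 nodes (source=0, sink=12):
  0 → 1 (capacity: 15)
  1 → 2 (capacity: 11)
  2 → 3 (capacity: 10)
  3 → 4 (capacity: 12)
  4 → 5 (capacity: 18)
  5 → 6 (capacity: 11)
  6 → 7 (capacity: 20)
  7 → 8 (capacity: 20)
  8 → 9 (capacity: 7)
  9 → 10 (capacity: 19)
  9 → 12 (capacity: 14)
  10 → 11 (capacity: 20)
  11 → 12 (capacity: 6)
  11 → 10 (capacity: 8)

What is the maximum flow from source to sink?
Maximum flow = 7

Max flow: 7

Flow assignment:
  0 → 1: 7/15
  1 → 2: 7/11
  2 → 3: 7/10
  3 → 4: 7/12
  4 → 5: 7/18
  5 → 6: 7/11
  6 → 7: 7/20
  7 → 8: 7/20
  8 → 9: 7/7
  9 → 12: 7/14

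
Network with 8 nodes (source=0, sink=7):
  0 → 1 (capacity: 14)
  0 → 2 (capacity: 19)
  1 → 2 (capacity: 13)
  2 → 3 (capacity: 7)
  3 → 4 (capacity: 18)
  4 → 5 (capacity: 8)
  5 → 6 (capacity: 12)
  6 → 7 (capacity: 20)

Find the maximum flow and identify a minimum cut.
Max flow = 7, Min cut edges: (2,3)

Maximum flow: 7
Minimum cut: (2,3)
Partition: S = [0, 1, 2], T = [3, 4, 5, 6, 7]

Max-flow min-cut theorem verified: both equal 7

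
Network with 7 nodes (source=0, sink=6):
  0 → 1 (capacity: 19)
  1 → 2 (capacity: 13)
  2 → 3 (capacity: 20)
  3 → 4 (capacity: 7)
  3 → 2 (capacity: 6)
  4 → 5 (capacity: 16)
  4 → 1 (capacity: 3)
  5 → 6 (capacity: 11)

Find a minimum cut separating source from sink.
Min cut value = 7, edges: (3,4)

Min cut value: 7
Partition: S = [0, 1, 2, 3], T = [4, 5, 6]
Cut edges: (3,4)

By max-flow min-cut theorem, max flow = min cut = 7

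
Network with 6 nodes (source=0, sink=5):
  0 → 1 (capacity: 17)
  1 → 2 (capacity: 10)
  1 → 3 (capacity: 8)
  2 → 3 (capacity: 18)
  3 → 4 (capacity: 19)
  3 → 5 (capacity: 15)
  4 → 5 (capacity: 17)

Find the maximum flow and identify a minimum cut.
Max flow = 17, Min cut edges: (0,1)

Maximum flow: 17
Minimum cut: (0,1)
Partition: S = [0], T = [1, 2, 3, 4, 5]

Max-flow min-cut theorem verified: both equal 17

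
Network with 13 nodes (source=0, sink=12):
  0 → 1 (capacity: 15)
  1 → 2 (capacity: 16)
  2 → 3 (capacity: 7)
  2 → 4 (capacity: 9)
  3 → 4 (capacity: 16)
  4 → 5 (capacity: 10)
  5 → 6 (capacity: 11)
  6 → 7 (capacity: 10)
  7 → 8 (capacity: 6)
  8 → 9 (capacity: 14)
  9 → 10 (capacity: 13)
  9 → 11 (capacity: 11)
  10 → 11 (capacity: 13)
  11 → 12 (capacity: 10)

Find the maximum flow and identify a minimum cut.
Max flow = 6, Min cut edges: (7,8)

Maximum flow: 6
Minimum cut: (7,8)
Partition: S = [0, 1, 2, 3, 4, 5, 6, 7], T = [8, 9, 10, 11, 12]

Max-flow min-cut theorem verified: both equal 6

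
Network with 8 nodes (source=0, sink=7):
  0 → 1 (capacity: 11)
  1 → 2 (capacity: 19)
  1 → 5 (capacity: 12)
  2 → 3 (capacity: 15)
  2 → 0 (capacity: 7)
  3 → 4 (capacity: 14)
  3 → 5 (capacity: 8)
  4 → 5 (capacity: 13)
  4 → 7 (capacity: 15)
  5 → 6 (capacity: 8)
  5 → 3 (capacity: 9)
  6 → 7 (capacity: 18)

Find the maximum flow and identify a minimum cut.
Max flow = 11, Min cut edges: (0,1)

Maximum flow: 11
Minimum cut: (0,1)
Partition: S = [0], T = [1, 2, 3, 4, 5, 6, 7]

Max-flow min-cut theorem verified: both equal 11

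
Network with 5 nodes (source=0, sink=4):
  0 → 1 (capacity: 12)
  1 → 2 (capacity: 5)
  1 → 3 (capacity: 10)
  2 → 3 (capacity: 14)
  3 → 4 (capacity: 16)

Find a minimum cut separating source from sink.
Min cut value = 12, edges: (0,1)

Min cut value: 12
Partition: S = [0], T = [1, 2, 3, 4]
Cut edges: (0,1)

By max-flow min-cut theorem, max flow = min cut = 12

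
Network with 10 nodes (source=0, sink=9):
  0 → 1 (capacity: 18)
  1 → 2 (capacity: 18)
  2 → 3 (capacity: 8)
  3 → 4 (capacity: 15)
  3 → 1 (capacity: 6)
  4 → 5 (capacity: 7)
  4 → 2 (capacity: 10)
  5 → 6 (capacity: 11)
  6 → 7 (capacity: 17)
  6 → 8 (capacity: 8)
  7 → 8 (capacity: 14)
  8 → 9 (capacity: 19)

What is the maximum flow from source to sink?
Maximum flow = 7

Max flow: 7

Flow assignment:
  0 → 1: 7/18
  1 → 2: 8/18
  2 → 3: 8/8
  3 → 4: 7/15
  3 → 1: 1/6
  4 → 5: 7/7
  5 → 6: 7/11
  6 → 8: 7/8
  8 → 9: 7/19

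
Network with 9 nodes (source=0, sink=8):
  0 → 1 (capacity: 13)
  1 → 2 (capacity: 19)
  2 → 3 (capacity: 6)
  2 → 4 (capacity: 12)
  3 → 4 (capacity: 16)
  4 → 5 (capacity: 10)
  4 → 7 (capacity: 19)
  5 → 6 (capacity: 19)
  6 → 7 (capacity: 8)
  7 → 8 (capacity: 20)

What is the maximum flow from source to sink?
Maximum flow = 13

Max flow: 13

Flow assignment:
  0 → 1: 13/13
  1 → 2: 13/19
  2 → 3: 1/6
  2 → 4: 12/12
  3 → 4: 1/16
  4 → 7: 13/19
  7 → 8: 13/20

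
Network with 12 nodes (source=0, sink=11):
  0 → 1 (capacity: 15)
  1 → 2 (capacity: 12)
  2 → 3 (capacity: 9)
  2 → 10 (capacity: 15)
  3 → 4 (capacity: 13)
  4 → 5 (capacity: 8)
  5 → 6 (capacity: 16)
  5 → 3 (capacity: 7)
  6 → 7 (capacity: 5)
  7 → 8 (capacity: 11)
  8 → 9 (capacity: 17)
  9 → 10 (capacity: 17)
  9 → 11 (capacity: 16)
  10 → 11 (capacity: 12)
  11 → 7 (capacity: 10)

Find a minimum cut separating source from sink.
Min cut value = 12, edges: (1,2)

Min cut value: 12
Partition: S = [0, 1], T = [2, 3, 4, 5, 6, 7, 8, 9, 10, 11]
Cut edges: (1,2)

By max-flow min-cut theorem, max flow = min cut = 12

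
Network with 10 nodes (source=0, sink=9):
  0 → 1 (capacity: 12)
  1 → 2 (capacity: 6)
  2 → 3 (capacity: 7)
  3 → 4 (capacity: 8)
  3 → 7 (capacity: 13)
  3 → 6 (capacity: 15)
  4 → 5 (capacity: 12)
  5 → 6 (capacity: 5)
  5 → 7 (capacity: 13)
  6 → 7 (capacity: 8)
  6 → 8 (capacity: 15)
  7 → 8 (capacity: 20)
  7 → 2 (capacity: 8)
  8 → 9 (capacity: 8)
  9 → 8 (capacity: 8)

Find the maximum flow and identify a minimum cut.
Max flow = 6, Min cut edges: (1,2)

Maximum flow: 6
Minimum cut: (1,2)
Partition: S = [0, 1], T = [2, 3, 4, 5, 6, 7, 8, 9]

Max-flow min-cut theorem verified: both equal 6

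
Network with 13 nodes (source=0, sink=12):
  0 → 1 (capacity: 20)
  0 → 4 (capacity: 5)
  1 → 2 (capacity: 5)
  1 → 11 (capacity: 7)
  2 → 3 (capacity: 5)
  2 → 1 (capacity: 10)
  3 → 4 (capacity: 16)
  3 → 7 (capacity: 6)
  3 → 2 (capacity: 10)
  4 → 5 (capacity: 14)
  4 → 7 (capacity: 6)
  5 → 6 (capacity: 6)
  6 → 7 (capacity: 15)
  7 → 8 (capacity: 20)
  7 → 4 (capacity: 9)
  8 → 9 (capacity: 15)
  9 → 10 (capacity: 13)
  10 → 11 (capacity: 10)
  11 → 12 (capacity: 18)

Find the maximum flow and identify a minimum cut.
Max flow = 17, Min cut edges: (1,11), (10,11)

Maximum flow: 17
Minimum cut: (1,11), (10,11)
Partition: S = [0, 1, 2, 3, 4, 5, 6, 7, 8, 9, 10], T = [11, 12]

Max-flow min-cut theorem verified: both equal 17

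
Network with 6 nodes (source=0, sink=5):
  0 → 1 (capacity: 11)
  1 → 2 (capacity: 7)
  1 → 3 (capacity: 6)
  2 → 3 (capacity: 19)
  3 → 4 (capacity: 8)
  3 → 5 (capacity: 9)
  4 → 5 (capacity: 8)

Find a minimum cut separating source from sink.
Min cut value = 11, edges: (0,1)

Min cut value: 11
Partition: S = [0], T = [1, 2, 3, 4, 5]
Cut edges: (0,1)

By max-flow min-cut theorem, max flow = min cut = 11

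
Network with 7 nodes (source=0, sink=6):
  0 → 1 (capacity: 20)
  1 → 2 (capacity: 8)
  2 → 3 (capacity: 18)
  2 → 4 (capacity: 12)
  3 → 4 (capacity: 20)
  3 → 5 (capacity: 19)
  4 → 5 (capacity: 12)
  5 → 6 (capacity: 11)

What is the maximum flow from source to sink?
Maximum flow = 8

Max flow: 8

Flow assignment:
  0 → 1: 8/20
  1 → 2: 8/8
  2 → 3: 8/18
  3 → 5: 8/19
  5 → 6: 8/11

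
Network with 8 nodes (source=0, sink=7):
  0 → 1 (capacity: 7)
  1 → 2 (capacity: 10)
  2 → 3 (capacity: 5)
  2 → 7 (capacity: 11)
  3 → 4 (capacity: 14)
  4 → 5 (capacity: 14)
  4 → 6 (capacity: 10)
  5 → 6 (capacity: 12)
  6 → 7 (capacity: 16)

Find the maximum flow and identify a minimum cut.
Max flow = 7, Min cut edges: (0,1)

Maximum flow: 7
Minimum cut: (0,1)
Partition: S = [0], T = [1, 2, 3, 4, 5, 6, 7]

Max-flow min-cut theorem verified: both equal 7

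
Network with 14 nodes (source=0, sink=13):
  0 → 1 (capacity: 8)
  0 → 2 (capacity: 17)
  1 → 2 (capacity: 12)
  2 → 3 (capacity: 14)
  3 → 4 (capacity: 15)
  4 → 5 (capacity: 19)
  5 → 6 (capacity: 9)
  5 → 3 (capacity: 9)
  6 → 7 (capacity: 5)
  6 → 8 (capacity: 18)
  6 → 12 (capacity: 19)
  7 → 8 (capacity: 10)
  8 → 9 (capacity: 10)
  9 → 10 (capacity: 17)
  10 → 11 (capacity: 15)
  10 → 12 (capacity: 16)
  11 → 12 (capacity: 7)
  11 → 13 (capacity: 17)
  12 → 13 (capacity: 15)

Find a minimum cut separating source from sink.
Min cut value = 9, edges: (5,6)

Min cut value: 9
Partition: S = [0, 1, 2, 3, 4, 5], T = [6, 7, 8, 9, 10, 11, 12, 13]
Cut edges: (5,6)

By max-flow min-cut theorem, max flow = min cut = 9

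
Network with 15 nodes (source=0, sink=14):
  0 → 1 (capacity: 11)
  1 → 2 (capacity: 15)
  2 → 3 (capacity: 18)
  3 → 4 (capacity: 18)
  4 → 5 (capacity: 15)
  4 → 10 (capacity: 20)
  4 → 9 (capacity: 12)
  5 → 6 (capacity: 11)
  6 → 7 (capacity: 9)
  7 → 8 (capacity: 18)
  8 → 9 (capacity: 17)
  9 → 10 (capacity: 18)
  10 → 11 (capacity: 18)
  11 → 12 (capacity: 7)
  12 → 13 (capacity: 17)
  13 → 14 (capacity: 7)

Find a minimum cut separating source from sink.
Min cut value = 7, edges: (13,14)

Min cut value: 7
Partition: S = [0, 1, 2, 3, 4, 5, 6, 7, 8, 9, 10, 11, 12, 13], T = [14]
Cut edges: (13,14)

By max-flow min-cut theorem, max flow = min cut = 7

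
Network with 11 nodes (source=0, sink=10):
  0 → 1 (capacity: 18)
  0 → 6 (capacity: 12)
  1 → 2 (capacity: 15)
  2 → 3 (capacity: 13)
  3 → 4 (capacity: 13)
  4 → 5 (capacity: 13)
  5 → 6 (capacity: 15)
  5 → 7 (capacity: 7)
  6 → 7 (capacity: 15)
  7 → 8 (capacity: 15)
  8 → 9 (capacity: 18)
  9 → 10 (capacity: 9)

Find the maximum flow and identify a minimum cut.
Max flow = 9, Min cut edges: (9,10)

Maximum flow: 9
Minimum cut: (9,10)
Partition: S = [0, 1, 2, 3, 4, 5, 6, 7, 8, 9], T = [10]

Max-flow min-cut theorem verified: both equal 9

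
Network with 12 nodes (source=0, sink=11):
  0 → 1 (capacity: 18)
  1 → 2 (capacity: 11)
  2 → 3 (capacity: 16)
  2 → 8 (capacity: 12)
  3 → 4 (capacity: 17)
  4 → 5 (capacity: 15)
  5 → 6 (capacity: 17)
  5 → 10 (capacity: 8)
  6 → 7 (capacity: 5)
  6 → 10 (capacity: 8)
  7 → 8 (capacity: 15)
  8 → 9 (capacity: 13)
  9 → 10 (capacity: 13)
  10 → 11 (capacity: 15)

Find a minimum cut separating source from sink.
Min cut value = 11, edges: (1,2)

Min cut value: 11
Partition: S = [0, 1], T = [2, 3, 4, 5, 6, 7, 8, 9, 10, 11]
Cut edges: (1,2)

By max-flow min-cut theorem, max flow = min cut = 11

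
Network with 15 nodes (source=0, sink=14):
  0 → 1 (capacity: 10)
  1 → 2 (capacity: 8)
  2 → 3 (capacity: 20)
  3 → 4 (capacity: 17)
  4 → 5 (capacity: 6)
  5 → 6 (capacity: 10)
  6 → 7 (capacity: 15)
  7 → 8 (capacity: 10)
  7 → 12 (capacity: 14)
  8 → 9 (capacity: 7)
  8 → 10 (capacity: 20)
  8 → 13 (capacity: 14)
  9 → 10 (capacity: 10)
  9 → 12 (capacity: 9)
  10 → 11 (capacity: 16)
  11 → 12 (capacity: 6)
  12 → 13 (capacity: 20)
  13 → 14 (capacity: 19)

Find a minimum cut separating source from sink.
Min cut value = 6, edges: (4,5)

Min cut value: 6
Partition: S = [0, 1, 2, 3, 4], T = [5, 6, 7, 8, 9, 10, 11, 12, 13, 14]
Cut edges: (4,5)

By max-flow min-cut theorem, max flow = min cut = 6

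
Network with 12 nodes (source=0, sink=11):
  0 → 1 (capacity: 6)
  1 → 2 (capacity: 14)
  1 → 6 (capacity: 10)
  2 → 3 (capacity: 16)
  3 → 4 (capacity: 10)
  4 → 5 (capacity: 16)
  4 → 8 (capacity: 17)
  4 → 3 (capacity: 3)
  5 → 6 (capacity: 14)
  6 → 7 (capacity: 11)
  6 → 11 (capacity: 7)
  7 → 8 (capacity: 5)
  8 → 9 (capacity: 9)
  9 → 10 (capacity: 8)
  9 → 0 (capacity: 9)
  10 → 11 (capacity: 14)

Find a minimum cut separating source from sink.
Min cut value = 6, edges: (0,1)

Min cut value: 6
Partition: S = [0], T = [1, 2, 3, 4, 5, 6, 7, 8, 9, 10, 11]
Cut edges: (0,1)

By max-flow min-cut theorem, max flow = min cut = 6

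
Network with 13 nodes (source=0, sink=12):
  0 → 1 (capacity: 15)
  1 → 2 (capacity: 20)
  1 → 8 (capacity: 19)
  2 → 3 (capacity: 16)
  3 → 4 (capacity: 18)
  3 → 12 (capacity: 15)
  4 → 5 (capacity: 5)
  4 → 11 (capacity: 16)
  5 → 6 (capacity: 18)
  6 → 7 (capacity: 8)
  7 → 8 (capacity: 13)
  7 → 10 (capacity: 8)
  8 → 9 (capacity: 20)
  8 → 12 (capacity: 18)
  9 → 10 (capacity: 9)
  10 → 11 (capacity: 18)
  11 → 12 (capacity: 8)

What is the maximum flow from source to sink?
Maximum flow = 15

Max flow: 15

Flow assignment:
  0 → 1: 15/15
  1 → 8: 15/19
  8 → 12: 15/18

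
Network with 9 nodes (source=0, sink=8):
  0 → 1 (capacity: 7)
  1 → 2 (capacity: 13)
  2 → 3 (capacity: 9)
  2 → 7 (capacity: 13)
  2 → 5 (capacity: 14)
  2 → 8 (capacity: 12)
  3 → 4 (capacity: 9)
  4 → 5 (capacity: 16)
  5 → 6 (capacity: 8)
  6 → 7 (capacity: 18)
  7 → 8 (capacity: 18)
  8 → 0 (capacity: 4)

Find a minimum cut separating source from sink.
Min cut value = 7, edges: (0,1)

Min cut value: 7
Partition: S = [0], T = [1, 2, 3, 4, 5, 6, 7, 8]
Cut edges: (0,1)

By max-flow min-cut theorem, max flow = min cut = 7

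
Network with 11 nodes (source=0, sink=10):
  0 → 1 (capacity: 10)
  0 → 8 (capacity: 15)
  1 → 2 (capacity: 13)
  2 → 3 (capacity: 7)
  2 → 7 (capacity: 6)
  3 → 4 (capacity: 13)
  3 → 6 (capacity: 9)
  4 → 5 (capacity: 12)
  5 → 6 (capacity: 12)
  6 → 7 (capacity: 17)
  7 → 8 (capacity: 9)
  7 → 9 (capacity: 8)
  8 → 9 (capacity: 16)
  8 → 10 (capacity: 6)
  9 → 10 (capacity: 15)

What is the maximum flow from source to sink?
Maximum flow = 21

Max flow: 21

Flow assignment:
  0 → 1: 9/10
  0 → 8: 12/15
  1 → 2: 9/13
  2 → 3: 4/7
  2 → 7: 5/6
  3 → 6: 4/9
  6 → 7: 4/17
  7 → 8: 9/9
  8 → 9: 15/16
  8 → 10: 6/6
  9 → 10: 15/15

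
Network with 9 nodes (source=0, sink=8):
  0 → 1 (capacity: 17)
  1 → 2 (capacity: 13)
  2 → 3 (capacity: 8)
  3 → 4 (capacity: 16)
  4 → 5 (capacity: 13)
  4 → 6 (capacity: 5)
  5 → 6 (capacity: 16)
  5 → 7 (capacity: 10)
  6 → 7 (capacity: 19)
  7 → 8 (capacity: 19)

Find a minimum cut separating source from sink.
Min cut value = 8, edges: (2,3)

Min cut value: 8
Partition: S = [0, 1, 2], T = [3, 4, 5, 6, 7, 8]
Cut edges: (2,3)

By max-flow min-cut theorem, max flow = min cut = 8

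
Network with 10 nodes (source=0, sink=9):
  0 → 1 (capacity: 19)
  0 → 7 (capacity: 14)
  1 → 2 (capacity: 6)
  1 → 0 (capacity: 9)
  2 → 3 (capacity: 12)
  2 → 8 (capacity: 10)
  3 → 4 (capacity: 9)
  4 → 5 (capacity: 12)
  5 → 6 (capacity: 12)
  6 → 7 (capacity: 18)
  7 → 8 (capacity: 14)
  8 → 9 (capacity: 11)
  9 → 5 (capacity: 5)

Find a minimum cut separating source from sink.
Min cut value = 11, edges: (8,9)

Min cut value: 11
Partition: S = [0, 1, 2, 3, 4, 5, 6, 7, 8], T = [9]
Cut edges: (8,9)

By max-flow min-cut theorem, max flow = min cut = 11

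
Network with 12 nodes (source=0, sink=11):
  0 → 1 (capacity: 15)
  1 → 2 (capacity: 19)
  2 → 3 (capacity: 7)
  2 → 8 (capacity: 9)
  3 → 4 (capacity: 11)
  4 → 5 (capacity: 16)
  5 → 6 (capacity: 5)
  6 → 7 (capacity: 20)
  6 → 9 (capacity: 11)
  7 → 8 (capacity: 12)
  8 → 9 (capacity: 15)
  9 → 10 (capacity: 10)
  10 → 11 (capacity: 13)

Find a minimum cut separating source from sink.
Min cut value = 10, edges: (9,10)

Min cut value: 10
Partition: S = [0, 1, 2, 3, 4, 5, 6, 7, 8, 9], T = [10, 11]
Cut edges: (9,10)

By max-flow min-cut theorem, max flow = min cut = 10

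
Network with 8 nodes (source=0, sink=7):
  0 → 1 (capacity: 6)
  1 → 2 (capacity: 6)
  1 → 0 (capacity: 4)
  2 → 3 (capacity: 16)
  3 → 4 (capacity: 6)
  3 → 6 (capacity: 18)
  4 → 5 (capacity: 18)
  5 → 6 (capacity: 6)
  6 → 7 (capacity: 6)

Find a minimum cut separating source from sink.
Min cut value = 6, edges: (6,7)

Min cut value: 6
Partition: S = [0, 1, 2, 3, 4, 5, 6], T = [7]
Cut edges: (6,7)

By max-flow min-cut theorem, max flow = min cut = 6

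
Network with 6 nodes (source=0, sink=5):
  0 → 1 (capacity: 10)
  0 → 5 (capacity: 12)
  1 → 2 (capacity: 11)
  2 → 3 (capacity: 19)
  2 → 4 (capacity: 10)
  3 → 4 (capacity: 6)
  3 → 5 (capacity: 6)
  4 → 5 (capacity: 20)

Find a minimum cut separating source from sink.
Min cut value = 22, edges: (0,1), (0,5)

Min cut value: 22
Partition: S = [0], T = [1, 2, 3, 4, 5]
Cut edges: (0,1), (0,5)

By max-flow min-cut theorem, max flow = min cut = 22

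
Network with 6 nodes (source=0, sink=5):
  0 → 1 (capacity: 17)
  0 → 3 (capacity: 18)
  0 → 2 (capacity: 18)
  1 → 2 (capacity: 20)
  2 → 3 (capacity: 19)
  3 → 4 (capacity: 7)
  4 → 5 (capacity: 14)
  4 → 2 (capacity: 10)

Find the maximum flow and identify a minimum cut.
Max flow = 7, Min cut edges: (3,4)

Maximum flow: 7
Minimum cut: (3,4)
Partition: S = [0, 1, 2, 3], T = [4, 5]

Max-flow min-cut theorem verified: both equal 7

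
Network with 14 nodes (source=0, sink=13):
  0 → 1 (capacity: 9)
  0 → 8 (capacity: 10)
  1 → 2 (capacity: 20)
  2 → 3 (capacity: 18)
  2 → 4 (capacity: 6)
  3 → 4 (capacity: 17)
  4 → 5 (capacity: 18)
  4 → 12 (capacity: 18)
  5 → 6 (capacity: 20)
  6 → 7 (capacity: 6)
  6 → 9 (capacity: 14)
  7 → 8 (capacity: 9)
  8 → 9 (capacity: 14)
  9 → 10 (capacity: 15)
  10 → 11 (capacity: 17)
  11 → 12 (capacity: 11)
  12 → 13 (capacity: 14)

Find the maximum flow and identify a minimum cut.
Max flow = 14, Min cut edges: (12,13)

Maximum flow: 14
Minimum cut: (12,13)
Partition: S = [0, 1, 2, 3, 4, 5, 6, 7, 8, 9, 10, 11, 12], T = [13]

Max-flow min-cut theorem verified: both equal 14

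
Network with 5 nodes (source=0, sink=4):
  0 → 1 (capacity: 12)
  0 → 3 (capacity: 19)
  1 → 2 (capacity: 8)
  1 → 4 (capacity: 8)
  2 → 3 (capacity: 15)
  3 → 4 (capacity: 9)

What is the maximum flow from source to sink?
Maximum flow = 17

Max flow: 17

Flow assignment:
  0 → 1: 12/12
  0 → 3: 5/19
  1 → 2: 4/8
  1 → 4: 8/8
  2 → 3: 4/15
  3 → 4: 9/9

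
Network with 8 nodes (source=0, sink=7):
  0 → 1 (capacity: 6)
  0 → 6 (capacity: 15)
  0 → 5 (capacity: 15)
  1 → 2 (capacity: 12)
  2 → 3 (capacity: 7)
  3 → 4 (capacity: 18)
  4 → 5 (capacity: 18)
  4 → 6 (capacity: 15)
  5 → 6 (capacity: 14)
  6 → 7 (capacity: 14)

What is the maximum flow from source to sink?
Maximum flow = 14

Max flow: 14

Flow assignment:
  0 → 1: 6/6
  0 → 5: 8/15
  1 → 2: 6/12
  2 → 3: 6/7
  3 → 4: 6/18
  4 → 6: 6/15
  5 → 6: 8/14
  6 → 7: 14/14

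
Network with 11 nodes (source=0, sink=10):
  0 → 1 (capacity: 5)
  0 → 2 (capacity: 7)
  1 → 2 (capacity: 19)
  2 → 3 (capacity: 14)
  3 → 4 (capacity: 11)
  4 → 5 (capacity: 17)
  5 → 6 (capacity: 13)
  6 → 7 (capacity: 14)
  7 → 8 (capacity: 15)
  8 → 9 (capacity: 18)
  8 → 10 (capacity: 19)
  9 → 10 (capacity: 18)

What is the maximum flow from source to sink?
Maximum flow = 11

Max flow: 11

Flow assignment:
  0 → 1: 5/5
  0 → 2: 6/7
  1 → 2: 5/19
  2 → 3: 11/14
  3 → 4: 11/11
  4 → 5: 11/17
  5 → 6: 11/13
  6 → 7: 11/14
  7 → 8: 11/15
  8 → 10: 11/19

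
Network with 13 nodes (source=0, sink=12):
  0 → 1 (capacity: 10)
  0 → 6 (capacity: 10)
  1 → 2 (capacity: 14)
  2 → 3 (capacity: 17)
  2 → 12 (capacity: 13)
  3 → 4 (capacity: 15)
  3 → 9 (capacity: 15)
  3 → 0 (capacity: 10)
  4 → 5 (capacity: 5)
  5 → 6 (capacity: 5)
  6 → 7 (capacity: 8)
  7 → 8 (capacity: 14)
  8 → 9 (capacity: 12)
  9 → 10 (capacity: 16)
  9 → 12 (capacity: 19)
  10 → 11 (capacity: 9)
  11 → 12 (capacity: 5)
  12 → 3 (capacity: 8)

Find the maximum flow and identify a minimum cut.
Max flow = 18, Min cut edges: (0,1), (6,7)

Maximum flow: 18
Minimum cut: (0,1), (6,7)
Partition: S = [0, 4, 5, 6], T = [1, 2, 3, 7, 8, 9, 10, 11, 12]

Max-flow min-cut theorem verified: both equal 18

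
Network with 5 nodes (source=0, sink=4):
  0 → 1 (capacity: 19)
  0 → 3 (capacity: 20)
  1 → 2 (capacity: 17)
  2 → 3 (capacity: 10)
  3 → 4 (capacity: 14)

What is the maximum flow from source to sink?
Maximum flow = 14

Max flow: 14

Flow assignment:
  0 → 1: 10/19
  0 → 3: 4/20
  1 → 2: 10/17
  2 → 3: 10/10
  3 → 4: 14/14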